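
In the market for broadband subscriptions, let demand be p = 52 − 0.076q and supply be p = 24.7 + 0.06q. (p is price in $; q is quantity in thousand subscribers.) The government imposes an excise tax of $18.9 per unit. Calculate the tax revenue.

Competitive equilibrium: 52 − 0.076q = 24.7 + 0.06q → q* = 200.7353, p* = 36.7441.
With the tax, the buyer price exceeds the seller price by 18.9: (52 − 0.076q) − (24.7 + 0.06q) = 18.9 → q' = 61.7647.
Tax revenue = 18.9 × 61.7647 = $1167.35 thousand.

$1167.35 thousand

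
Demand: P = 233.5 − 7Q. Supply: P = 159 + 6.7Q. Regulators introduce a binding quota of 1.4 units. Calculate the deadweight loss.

Competitive equilibrium: 233.5 − 7Q = 159 + 6.7Q → Q* = 5.438, P* = 195.4343.
At Q = 1.4: demand price = 233.5 − 7·1.4 = 223.7; supply price = 159 + 6.7·1.4 = 168.38.
ΔQ = 5.438 − 1.4 = 4.038; wedge = 223.7 − 168.38 = 55.32.
Welfare loss = ½ × 4.038 × 55.32 = 111.69.

111.69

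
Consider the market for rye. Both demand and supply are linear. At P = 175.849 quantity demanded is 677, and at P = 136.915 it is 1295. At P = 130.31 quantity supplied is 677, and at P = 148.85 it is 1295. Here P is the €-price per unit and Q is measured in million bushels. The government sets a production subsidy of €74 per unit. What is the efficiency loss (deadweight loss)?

€29440.86 million

Demand slope = (136.915 − 175.849)/(1295 − 677) = −0.063, so P = 218.5 − 0.063Q.
Supply slope = (148.85 − 130.31)/(1295 − 677) = 0.03, so P = 110 + 0.03Q.
Competitive equilibrium: 218.5 − 0.063Q = 110 + 0.03Q → Q* = 1166.6667, P* = 145.
The subsidy lowers effective supply by 74: P = 36 + 0.03Q.
New quantity: 218.5 − 0.063Q = 36 + 0.03Q → Q' = 1962.3656.
Overproduction ΔQ = 1962.3656 − 1166.6667 = 795.6989; wedge = subsidy = 74.
Deadweight loss = ½ × 795.6989 × 74 = €29440.86 million.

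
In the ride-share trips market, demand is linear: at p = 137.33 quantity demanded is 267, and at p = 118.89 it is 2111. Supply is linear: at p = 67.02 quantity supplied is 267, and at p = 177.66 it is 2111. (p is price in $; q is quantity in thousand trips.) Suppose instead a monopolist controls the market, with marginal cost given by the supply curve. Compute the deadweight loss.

Demand slope = (118.89 − 137.33)/(2111 − 267) = −0.01, so p = 140 − 0.01q.
Supply slope = (177.66 − 67.02)/(2111 − 267) = 0.06, so p = 51 + 0.06q.
Competitive equilibrium: 140 − 0.01q = 51 + 0.06q → q* = 1271.4286, p* = 127.2857.
Marginal revenue: MR = 140 − 0.02q. Set MR = MC: 140 − 0.02q = 51 + 0.06q → q_m = 1112.5.
Price p_m = 140 − 0.01·1112.5 = 128.875; MC(q_m) = 51 + 0.06·1112.5 = 117.75.
Competitive q* = 1271.4286, so Δq = 158.9286; wedge = 128.875 − 117.75 = 11.125.
The triangle = ½ × 158.9286 × 11.125 = $884.04 thousand.

$884.04 thousand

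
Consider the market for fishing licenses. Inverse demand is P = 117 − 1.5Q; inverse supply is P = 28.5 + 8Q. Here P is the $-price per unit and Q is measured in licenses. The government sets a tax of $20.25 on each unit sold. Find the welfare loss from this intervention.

$21.58

Competitive equilibrium: 117 − 1.5Q = 28.5 + 8Q → Q* = 9.3158, P* = 103.0263.
With the tax, the buyer price exceeds the seller price by 20.25: (117 − 1.5Q) − (28.5 + 8Q) = 20.25 → Q' = 7.1842.
ΔQ = 9.3158 − 7.1842 = 2.1316; the wedge equals the tax, 20.25.
Welfare loss = ½ × 2.1316 × 20.25 = $21.58.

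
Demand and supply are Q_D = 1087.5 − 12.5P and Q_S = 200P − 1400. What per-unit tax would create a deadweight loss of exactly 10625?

In inverse form: demand P = 87 − 0.08Q, supply P = 7 + 0.005Q.
Competitive equilibrium: 87 − 0.08Q = 7 + 0.005Q → Q* = 941.1765, P* = 11.7059.
A tax t gives ΔQ = t/0.085 and wedge t, so DWL = t²/0.17.
t²/0.17 = 10625 → t² = 1806.25 → t = 42.5.

42.5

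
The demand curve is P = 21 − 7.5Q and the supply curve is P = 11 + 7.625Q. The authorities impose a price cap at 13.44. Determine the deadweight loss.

Competitive equilibrium: 21 − 7.5Q = 11 + 7.625Q → Q* = 0.6612, P* = 16.0413.
At the ceiling P = 13.44, quantity supplied = (13.44 − 11)/7.625 = 0.32.
Willingness to pay at Q' = 0.32: 21 − 7.5·0.32 = 18.6.
ΔQ = 0.6612 − 0.32 = 0.3412; wedge = 18.6 − 13.44 = 5.16.
The triangle = ½ × 0.3412 × 5.16 = 0.88.

0.88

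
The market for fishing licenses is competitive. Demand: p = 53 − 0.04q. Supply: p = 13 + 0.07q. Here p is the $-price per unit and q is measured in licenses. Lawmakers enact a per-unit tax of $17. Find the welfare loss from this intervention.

$1313.64

Competitive equilibrium: 53 − 0.04q = 13 + 0.07q → q* = 363.6364, p* = 38.4545.
With the tax, the buyer price exceeds the seller price by 17: (53 − 0.04q) − (13 + 0.07q) = 17 → q' = 209.0909.
Δq = 363.6364 − 209.0909 = 154.5455; the wedge equals the tax, 17.
Welfare loss = ½ × 154.5455 × 17 = $1313.64.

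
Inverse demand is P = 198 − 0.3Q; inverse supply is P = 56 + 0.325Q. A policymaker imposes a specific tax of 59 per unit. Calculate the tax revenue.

7835.20

Competitive equilibrium: 198 − 0.3Q = 56 + 0.325Q → Q* = 227.2, P* = 129.84.
With the tax, the buyer price exceeds the seller price by 59: (198 − 0.3Q) − (56 + 0.325Q) = 59 → Q' = 132.8.
Tax revenue = 59 × 132.8 = 7835.20.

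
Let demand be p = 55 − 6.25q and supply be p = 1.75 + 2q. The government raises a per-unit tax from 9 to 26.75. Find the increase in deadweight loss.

38.46

Competitive equilibrium: 55 − 6.25q = 1.75 + 2q → q* = 6.4545, p* = 14.6591.
For a per-unit tax t: Δq = t/8.25, so DWL = ½·t·(t/8.25) = t²/16.5.
At t = 9: DWL = 4.909. At t = 26.75: DWL = 43.367.
Increase = 43.367 − 4.909 = 38.46.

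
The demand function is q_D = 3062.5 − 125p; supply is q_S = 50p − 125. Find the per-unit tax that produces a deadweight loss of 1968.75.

In inverse form: demand p = 24.5 − 0.008q, supply p = 2.5 + 0.02q.
Competitive equilibrium: 24.5 − 0.008q = 2.5 + 0.02q → q* = 785.7143, p* = 18.2143.
A tax t gives Δq = t/0.028 and wedge t, so DWL = t²/0.056.
t²/0.056 = 1968.75 → t² = 110.25 → t = 10.5.

10.5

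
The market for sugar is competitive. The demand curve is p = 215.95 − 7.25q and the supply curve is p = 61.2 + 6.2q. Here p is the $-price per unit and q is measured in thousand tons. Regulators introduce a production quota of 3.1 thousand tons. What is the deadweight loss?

$475.15 thousand

Competitive equilibrium: 215.95 − 7.25q = 61.2 + 6.2q → q* = 11.5056, p* = 132.5346.
At q = 3.1: demand price = 215.95 − 7.25·3.1 = 193.475; supply price = 61.2 + 6.2·3.1 = 80.42.
Δq = 11.5056 − 3.1 = 8.4056; wedge = 193.475 − 80.42 = 113.055.
Deadweight loss = ½ × 8.4056 × 113.055 = $475.15 thousand.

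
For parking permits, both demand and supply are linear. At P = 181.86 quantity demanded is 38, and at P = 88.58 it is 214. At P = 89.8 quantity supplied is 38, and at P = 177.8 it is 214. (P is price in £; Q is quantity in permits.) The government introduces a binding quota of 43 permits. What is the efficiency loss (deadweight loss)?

Demand slope = (88.58 − 181.86)/(214 − 38) = −0.53, so P = 202 − 0.53Q.
Supply slope = (177.8 − 89.8)/(214 − 38) = 0.5, so P = 70.8 + 0.5Q.
Competitive equilibrium: 202 − 0.53Q = 70.8 + 0.5Q → Q* = 127.3786, P* = 134.4893.
At Q = 43: demand price = 202 − 0.53·43 = 179.21; supply price = 70.8 + 0.5·43 = 92.3.
ΔQ = 127.3786 − 43 = 84.3786; wedge = 179.21 − 92.3 = 86.91.
DWL = ½ × 84.3786 × 86.91 = £3666.67.

£3666.67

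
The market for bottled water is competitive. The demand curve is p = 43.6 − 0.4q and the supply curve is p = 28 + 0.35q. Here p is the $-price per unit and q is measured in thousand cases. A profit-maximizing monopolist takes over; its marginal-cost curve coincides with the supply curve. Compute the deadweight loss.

Competitive equilibrium: 43.6 − 0.4q = 28 + 0.35q → q* = 20.8, p* = 35.28.
Marginal revenue: MR = 43.6 − 0.8q. Set MR = MC: 43.6 − 0.8q = 28 + 0.35q → q_m = 13.5652.
Price p_m = 43.6 − 0.4·13.5652 = 38.1739; MC(q_m) = 28 + 0.35·13.5652 = 32.7478.
Competitive q* = 20.8, so Δq = 7.2348; wedge = 38.1739 − 32.7478 = 5.4261.
The triangle = ½ × 7.2348 × 5.4261 = $19.63 thousand.

$19.63 thousand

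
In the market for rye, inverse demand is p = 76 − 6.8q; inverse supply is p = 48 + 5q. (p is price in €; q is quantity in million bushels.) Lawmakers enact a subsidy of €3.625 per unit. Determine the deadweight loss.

Competitive equilibrium: 76 − 6.8q = 48 + 5q → q* = 2.3729, p* = 59.8644.
The subsidy lowers effective supply by 3.625: p = 44.375 + 5q.
New quantity: 76 − 6.8q = 44.375 + 5q → q' = 2.6801.
Overproduction Δq = 2.6801 − 2.3729 = 0.3072; wedge = subsidy = 3.625.
Welfare loss = ½ × 0.3072 × 3.625 = €0.56 million.

€0.56 million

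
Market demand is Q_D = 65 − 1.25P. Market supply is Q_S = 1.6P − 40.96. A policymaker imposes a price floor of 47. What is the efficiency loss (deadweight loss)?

107.38

In inverse form: demand P = 52 − 0.8Q, supply P = 25.6 + 0.625Q.
Competitive equilibrium: 52 − 0.8Q = 25.6 + 0.625Q → Q* = 18.5263, P* = 37.1789.
At the floor P = 47, quantity demanded = (52 − 47)/0.8 = 6.25.
Sellers' marginal cost at Q' = 6.25: 25.6 + 0.625·6.25 = 29.5063.
ΔQ = 18.5263 − 6.25 = 12.2763; wedge = 47 − 29.5063 = 17.4937.
Deadweight loss = ½ × 12.2763 × 17.4937 = 107.38.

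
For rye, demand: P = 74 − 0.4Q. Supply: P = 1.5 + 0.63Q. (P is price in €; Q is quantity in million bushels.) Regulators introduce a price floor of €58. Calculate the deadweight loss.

Competitive equilibrium: 74 − 0.4Q = 1.5 + 0.63Q → Q* = 70.3883, P* = 45.8447.
At the floor P = 58, quantity demanded = (74 − 58)/0.4 = 40.
Sellers' marginal cost at Q' = 40: 1.5 + 0.63·40 = 26.7.
ΔQ = 70.3883 − 40 = 30.3883; wedge = 58 − 26.7 = 31.3.
Deadweight loss = ½ × 30.3883 × 31.3 = €475.58 million.

€475.58 million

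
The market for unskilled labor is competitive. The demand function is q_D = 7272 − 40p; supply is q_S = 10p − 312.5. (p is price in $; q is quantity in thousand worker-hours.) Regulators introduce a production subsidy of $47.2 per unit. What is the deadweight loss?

$8911.36 thousand

In inverse form: demand p = 181.8 − 0.025q, supply p = 31.25 + 0.1q.
Competitive equilibrium: 181.8 − 0.025q = 31.25 + 0.1q → q* = 1204.4, p* = 151.69.
The subsidy lowers effective supply by 47.2: p = 0.1q − 15.95.
New quantity: 181.8 − 0.025q = 0.1q − 15.95 → q' = 1582.
Overproduction Δq = 1582 − 1204.4 = 377.6; wedge = subsidy = 47.2.
Deadweight loss = ½ × 377.6 × 47.2 = $8911.36 thousand.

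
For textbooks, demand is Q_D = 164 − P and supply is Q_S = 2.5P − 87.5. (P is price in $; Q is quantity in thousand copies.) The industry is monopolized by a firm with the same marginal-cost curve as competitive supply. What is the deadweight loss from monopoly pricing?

In inverse form: demand P = 164 − Q, supply P = 35 + 0.4Q.
Competitive equilibrium: 164 − Q = 35 + 0.4Q → Q* = 92.1429, P* = 71.8571.
Marginal revenue: MR = 164 − 2Q. Set MR = MC: 164 − 2Q = 35 + 0.4Q → Q_m = 53.75.
Price P_m = 164 − 1·53.75 = 110.25; MC(Q_m) = 35 + 0.4·53.75 = 56.5.
Competitive Q* = 92.1429, so ΔQ = 38.3929; wedge = 110.25 − 56.5 = 53.75.
DWL = ½ × 38.3929 × 53.75 = $1031.81 thousand.

$1031.81 thousand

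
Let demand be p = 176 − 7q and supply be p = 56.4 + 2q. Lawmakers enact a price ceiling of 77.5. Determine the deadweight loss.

Competitive equilibrium: 176 − 7q = 56.4 + 2q → q* = 13.2889, p* = 82.9778.
At the ceiling p = 77.5, quantity supplied = (77.5 − 56.4)/2 = 10.55.
Willingness to pay at q' = 10.55: 176 − 7·10.55 = 102.15.
Δq = 13.2889 − 10.55 = 2.7389; wedge = 102.15 − 77.5 = 24.65.
Welfare loss = ½ × 2.7389 × 24.65 = 33.76.

33.76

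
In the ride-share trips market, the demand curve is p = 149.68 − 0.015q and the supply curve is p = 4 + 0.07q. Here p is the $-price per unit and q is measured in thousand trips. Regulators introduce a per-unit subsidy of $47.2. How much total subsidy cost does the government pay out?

$107105.13 thousand

Competitive equilibrium: 149.68 − 0.015q = 4 + 0.07q → q* = 1713.8824, p* = 123.9718.
The subsidy lowers effective supply by 47.2: p = 0.07q − 43.2.
New quantity: 149.68 − 0.015q = 0.07q − 43.2 → q' = 2269.1765.
Total subsidy cost = 47.2 × 2269.1765 = $107105.13 thousand.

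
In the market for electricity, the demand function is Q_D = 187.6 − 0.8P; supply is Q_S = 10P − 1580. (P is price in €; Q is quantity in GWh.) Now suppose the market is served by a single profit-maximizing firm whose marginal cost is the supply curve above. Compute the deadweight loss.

In inverse form: demand P = 234.5 − 1.25Q, supply P = 158 + 0.1Q.
Competitive equilibrium: 234.5 − 1.25Q = 158 + 0.1Q → Q* = 56.6667, P* = 163.6667.
Marginal revenue: MR = 234.5 − 2.5Q. Set MR = MC: 234.5 − 2.5Q = 158 + 0.1Q → Q_m = 29.4231.
Price P_m = 234.5 − 1.25·29.4231 = 197.7211; MC(Q_m) = 158 + 0.1·29.4231 = 160.9423.
Competitive Q* = 56.6667, so ΔQ = 27.2436; wedge = 197.7211 − 160.9423 = 36.7788.
DWL = ½ × 27.2436 × 36.7788 = €500.99.

€500.99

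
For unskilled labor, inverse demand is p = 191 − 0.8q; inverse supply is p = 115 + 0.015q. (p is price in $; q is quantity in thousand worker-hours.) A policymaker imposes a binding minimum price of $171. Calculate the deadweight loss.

$1898.25 thousand

Competitive equilibrium: 191 − 0.8q = 115 + 0.015q → q* = 93.25153, p* = 116.39877.
At the floor p = 171, quantity demanded = (191 − 171)/0.8 = 25.
Sellers' marginal cost at q' = 25: 115 + 0.015·25 = 115.375.
Δq = 93.25153 − 25 = 68.25153; wedge = 171 − 115.375 = 55.625.
Deadweight loss = ½ × 68.25153 × 55.625 = $1898.25 thousand.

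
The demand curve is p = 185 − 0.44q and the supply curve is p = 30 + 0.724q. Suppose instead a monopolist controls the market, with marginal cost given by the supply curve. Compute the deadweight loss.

Competitive equilibrium: 185 − 0.44q = 30 + 0.724q → q* = 133.1615, p* = 126.4089.
Marginal revenue: MR = 185 − 0.88q. Set MR = MC: 185 − 0.88q = 30 + 0.724q → q_m = 96.6334.
Price p_m = 185 − 0.44·96.6334 = 142.4813; MC(q_m) = 30 + 0.724·96.6334 = 99.9626.
Competitive q* = 133.1615, so Δq = 36.5281; wedge = 142.4813 − 99.9626 = 42.5187.
The triangle = ½ × 36.5281 × 42.5187 = 776.56.

776.56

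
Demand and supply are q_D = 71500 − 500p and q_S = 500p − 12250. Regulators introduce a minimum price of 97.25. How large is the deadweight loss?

In inverse form: demand p = 143 − 0.002q, supply p = 24.5 + 0.002q.
Competitive equilibrium: 143 − 0.002q = 24.5 + 0.002q → q* = 29625, p* = 83.75.
At the floor p = 97.25, quantity demanded = (143 − 97.25)/0.002 = 22875.
Sellers' marginal cost at q' = 22875: 24.5 + 0.002·22875 = 70.25.
Δq = 29625 − 22875 = 6750; wedge = 97.25 − 70.25 = 27.
Deadweight loss = ½ × 6750 × 27 = 91125.

91125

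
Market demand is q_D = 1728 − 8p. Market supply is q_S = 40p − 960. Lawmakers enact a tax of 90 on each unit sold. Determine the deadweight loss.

27000

In inverse form: demand p = 216 − 0.125q, supply p = 24 + 0.025q.
Competitive equilibrium: 216 − 0.125q = 24 + 0.025q → q* = 1280, p* = 56.
With the tax, the buyer price exceeds the seller price by 90: (216 − 0.125q) − (24 + 0.025q) = 90 → q' = 680.
Δq = 1280 − 680 = 600; the wedge equals the tax, 90.
Deadweight loss = ½ × 600 × 90 = 27000.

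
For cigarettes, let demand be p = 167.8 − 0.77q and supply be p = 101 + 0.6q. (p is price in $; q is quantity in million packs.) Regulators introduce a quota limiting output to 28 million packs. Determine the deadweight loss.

Competitive equilibrium: 167.8 − 0.77q = 101 + 0.6q → q* = 48.7591, p* = 130.2555.
At q = 28: demand price = 167.8 − 0.77·28 = 146.24; supply price = 101 + 0.6·28 = 117.8.
Δq = 48.7591 − 28 = 20.7591; wedge = 146.24 − 117.8 = 28.44.
Deadweight loss = ½ × 20.7591 × 28.44 = $295.19 million.

$295.19 million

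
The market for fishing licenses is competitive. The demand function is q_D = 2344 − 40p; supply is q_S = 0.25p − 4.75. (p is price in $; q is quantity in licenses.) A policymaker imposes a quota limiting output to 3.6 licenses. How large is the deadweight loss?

$78.32

In inverse form: demand p = 58.6 − 0.025q, supply p = 19 + 4q.
Competitive equilibrium: 58.6 − 0.025q = 19 + 4q → q* = 9.8385, p* = 58.354.
At q = 3.6: demand price = 58.6 − 0.025·3.6 = 58.51; supply price = 19 + 4·3.6 = 33.4.
Δq = 9.8385 − 3.6 = 6.2385; wedge = 58.51 − 33.4 = 25.11.
DWL = ½ × 6.2385 × 25.11 = $78.32.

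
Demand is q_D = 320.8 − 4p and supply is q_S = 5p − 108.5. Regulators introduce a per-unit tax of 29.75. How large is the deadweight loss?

983.40

In inverse form: demand p = 80.2 − 0.25q, supply p = 21.7 + 0.2q.
Competitive equilibrium: 80.2 − 0.25q = 21.7 + 0.2q → q* = 130, p* = 47.7.
With the tax, the buyer price exceeds the seller price by 29.75: (80.2 − 0.25q) − (21.7 + 0.2q) = 29.75 → q' = 63.8889.
Δq = 130 − 63.8889 = 66.1111; the wedge equals the tax, 29.75.
Deadweight loss = ½ × 66.1111 × 29.75 = 983.40.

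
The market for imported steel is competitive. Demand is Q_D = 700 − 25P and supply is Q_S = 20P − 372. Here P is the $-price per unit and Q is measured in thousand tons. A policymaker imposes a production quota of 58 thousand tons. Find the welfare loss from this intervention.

$97.07 thousand

In inverse form: demand P = 28 − 0.04Q, supply P = 18.6 + 0.05Q.
Competitive equilibrium: 28 − 0.04Q = 18.6 + 0.05Q → Q* = 104.4444, P* = 23.8222.
At Q = 58: demand price = 28 − 0.04·58 = 25.68; supply price = 18.6 + 0.05·58 = 21.5.
ΔQ = 104.4444 − 58 = 46.4444; wedge = 25.68 − 21.5 = 4.18.
Welfare loss = ½ × 46.4444 × 4.18 = $97.07 thousand.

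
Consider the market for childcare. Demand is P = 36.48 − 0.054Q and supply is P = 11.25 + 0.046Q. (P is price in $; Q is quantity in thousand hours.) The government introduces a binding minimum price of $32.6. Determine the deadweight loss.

Competitive equilibrium: 36.48 − 0.054Q = 11.25 + 0.046Q → Q* = 252.3, P* = 22.8558.
At the floor P = 32.6, quantity demanded = (36.48 − 32.6)/0.054 = 71.85185.
Sellers' marginal cost at Q' = 71.85185: 11.25 + 0.046·71.85185 = 14.55519.
ΔQ = 252.3 − 71.85185 = 180.44815; wedge = 32.6 − 14.55519 = 18.04481.
The triangle = ½ × 180.44815 × 18.04481 = $1628.08 thousand.

$1628.08 thousand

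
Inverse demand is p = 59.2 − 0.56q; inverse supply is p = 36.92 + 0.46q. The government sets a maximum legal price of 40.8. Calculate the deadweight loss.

91.69

Competitive equilibrium: 59.2 − 0.56q = 36.92 + 0.46q → q* = 21.8431, p* = 46.9678.
At the ceiling p = 40.8, quantity supplied = (40.8 − 36.92)/0.46 = 8.4348.
Willingness to pay at q' = 8.4348: 59.2 − 0.56·8.4348 = 54.4765.
Δq = 21.8431 − 8.4348 = 13.4083; wedge = 54.4765 − 40.8 = 13.6765.
The triangle = ½ × 13.4083 × 13.6765 = 91.69.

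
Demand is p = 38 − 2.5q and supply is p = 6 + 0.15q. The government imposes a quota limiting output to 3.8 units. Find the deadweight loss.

90.74

Competitive equilibrium: 38 − 2.5q = 6 + 0.15q → q* = 12.0755, p* = 7.8113.
At q = 3.8: demand price = 38 − 2.5·3.8 = 28.5; supply price = 6 + 0.15·3.8 = 6.57.
Δq = 12.0755 − 3.8 = 8.2755; wedge = 28.5 − 6.57 = 21.93.
DWL = ½ × 8.2755 × 21.93 = 90.74.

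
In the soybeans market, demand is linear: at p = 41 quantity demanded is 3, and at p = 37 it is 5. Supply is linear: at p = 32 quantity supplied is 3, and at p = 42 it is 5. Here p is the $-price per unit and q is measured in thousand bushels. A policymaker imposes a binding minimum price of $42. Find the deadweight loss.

Demand slope = (37 − 41)/(5 − 3) = −2, so p = 47 − 2q.
Supply slope = (42 − 32)/(5 − 3) = 5, so p = 17 + 5q.
Competitive equilibrium: 47 − 2q = 17 + 5q → q* = 4.2857, p* = 38.4286.
At the floor p = 42, quantity demanded = (47 − 42)/2 = 2.5.
Sellers' marginal cost at q' = 2.5: 17 + 5·2.5 = 29.5.
Δq = 4.2857 − 2.5 = 1.7857; wedge = 42 − 29.5 = 12.5.
The triangle = ½ × 1.7857 × 12.5 = $11.16 thousand.

$11.16 thousand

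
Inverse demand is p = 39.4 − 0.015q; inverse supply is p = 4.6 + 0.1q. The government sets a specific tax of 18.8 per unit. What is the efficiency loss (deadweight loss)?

Competitive equilibrium: 39.4 − 0.015q = 4.6 + 0.1q → q* = 302.6087, p* = 34.8609.
With the tax, the buyer price exceeds the seller price by 18.8: (39.4 − 0.015q) − (4.6 + 0.1q) = 18.8 → q' = 139.1304.
Δq = 302.6087 − 139.1304 = 163.4783; the wedge equals the tax, 18.8.
DWL = ½ × 163.4783 × 18.8 = 1536.70.

1536.70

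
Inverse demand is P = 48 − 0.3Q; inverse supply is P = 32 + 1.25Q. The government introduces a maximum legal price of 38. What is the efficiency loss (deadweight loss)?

23.64

Competitive equilibrium: 48 − 0.3Q = 32 + 1.25Q → Q* = 10.3226, P* = 44.9032.
At the ceiling P = 38, quantity supplied = (38 − 32)/1.25 = 4.8.
Willingness to pay at Q' = 4.8: 48 − 0.3·4.8 = 46.56.
ΔQ = 10.3226 − 4.8 = 5.5226; wedge = 46.56 − 38 = 8.56.
Welfare loss = ½ × 5.5226 × 8.56 = 23.64.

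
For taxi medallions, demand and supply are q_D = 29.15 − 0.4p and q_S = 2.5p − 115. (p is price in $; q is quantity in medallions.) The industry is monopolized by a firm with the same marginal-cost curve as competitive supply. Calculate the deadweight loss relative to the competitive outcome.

In inverse form: demand p = 72.875 − 2.5q, supply p = 46 + 0.4q.
Competitive equilibrium: 72.875 − 2.5q = 46 + 0.4q → q* = 9.2672, p* = 49.7069.
Marginal revenue: MR = 72.875 − 5q. Set MR = MC: 72.875 − 5q = 46 + 0.4q → q_m = 4.9769.
Price p_m = 72.875 − 2.5·4.9769 = 60.4328; MC(q_m) = 46 + 0.4·4.9769 = 47.9908.
Competitive q* = 9.2672, so Δq = 4.2903; wedge = 60.4328 − 47.9908 = 12.442.
The triangle = ½ × 4.2903 × 12.442 = $26.69.

$26.69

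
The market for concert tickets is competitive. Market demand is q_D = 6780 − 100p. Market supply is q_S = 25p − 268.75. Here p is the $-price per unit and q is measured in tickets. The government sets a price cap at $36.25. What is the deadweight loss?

In inverse form: demand p = 67.8 − 0.01q, supply p = 10.75 + 0.04q.
Competitive equilibrium: 67.8 − 0.01q = 10.75 + 0.04q → q* = 1141, p* = 56.39.
At the ceiling p = 36.25, quantity supplied = (36.25 − 10.75)/0.04 = 637.5.
Willingness to pay at q' = 637.5: 67.8 − 0.01·637.5 = 61.425.
Δq = 1141 − 637.5 = 503.5; wedge = 61.425 − 36.25 = 25.175.
Welfare loss = ½ × 503.5 × 25.175 = $6337.81.

$6337.81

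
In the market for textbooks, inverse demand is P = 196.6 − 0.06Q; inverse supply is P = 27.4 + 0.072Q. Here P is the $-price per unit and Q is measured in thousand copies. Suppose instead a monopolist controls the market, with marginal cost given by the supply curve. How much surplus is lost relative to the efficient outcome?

Competitive equilibrium: 196.6 − 0.06Q = 27.4 + 0.072Q → Q* = 1281.8182, P* = 119.6909.
Marginal revenue: MR = 196.6 − 0.12Q. Set MR = MC: 196.6 − 0.12Q = 27.4 + 0.072Q → Q_m = 881.25.
Price P_m = 196.6 − 0.06·881.25 = 143.725; MC(Q_m) = 27.4 + 0.072·881.25 = 90.85.
Competitive Q* = 1281.8182, so ΔQ = 400.5682; wedge = 143.725 − 90.85 = 52.875.
Welfare loss = ½ × 400.5682 × 52.875 = $10590.02 thousand.

$10590.02 thousand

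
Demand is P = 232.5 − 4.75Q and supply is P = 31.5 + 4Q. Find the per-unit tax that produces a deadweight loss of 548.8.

98

Competitive equilibrium: 232.5 − 4.75Q = 31.5 + 4Q → Q* = 22.9714, P* = 123.3857.
A tax t gives ΔQ = t/8.75 and wedge t, so DWL = t²/17.5.
t²/17.5 = 548.8 → t² = 9604 → t = 98.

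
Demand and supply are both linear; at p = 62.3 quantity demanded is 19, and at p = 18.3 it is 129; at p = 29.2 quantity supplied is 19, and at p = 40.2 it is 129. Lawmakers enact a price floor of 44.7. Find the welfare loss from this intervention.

123.21

Demand slope = (18.3 − 62.3)/(129 − 19) = −0.4, so p = 69.9 − 0.4q.
Supply slope = (40.2 − 29.2)/(129 − 19) = 0.1, so p = 27.3 + 0.1q.
Competitive equilibrium: 69.9 − 0.4q = 27.3 + 0.1q → q* = 85.2, p* = 35.82.
At the floor p = 44.7, quantity demanded = (69.9 − 44.7)/0.4 = 63.
Sellers' marginal cost at q' = 63: 27.3 + 0.1·63 = 33.6.
Δq = 85.2 − 63 = 22.2; wedge = 44.7 − 33.6 = 11.1.
Deadweight loss = ½ × 22.2 × 11.1 = 123.21.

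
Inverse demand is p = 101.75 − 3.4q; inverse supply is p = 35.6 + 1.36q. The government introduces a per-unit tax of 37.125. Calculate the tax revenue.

Competitive equilibrium: 101.75 − 3.4q = 35.6 + 1.36q → q* = 13.8971, p* = 54.5.
With the tax, the buyer price exceeds the seller price by 37.125: (101.75 − 3.4q) − (35.6 + 1.36q) = 37.125 → q' = 6.0977.
Tax revenue = 37.125 × 6.0977 = 226.38.

226.38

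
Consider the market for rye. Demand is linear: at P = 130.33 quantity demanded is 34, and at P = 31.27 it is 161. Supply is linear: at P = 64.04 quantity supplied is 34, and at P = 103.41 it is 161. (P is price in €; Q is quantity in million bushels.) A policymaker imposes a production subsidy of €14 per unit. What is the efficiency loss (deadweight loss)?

Demand slope = (31.27 − 130.33)/(161 − 34) = −0.78, so P = 156.85 − 0.78Q.
Supply slope = (103.41 − 64.04)/(161 − 34) = 0.31, so P = 53.5 + 0.31Q.
Competitive equilibrium: 156.85 − 0.78Q = 53.5 + 0.31Q → Q* = 94.8165, P* = 82.8931.
The subsidy lowers effective supply by 14: P = 39.5 + 0.31Q.
New quantity: 156.85 − 0.78Q = 39.5 + 0.31Q → Q' = 107.6606.
Overproduction ΔQ = 107.6606 − 94.8165 = 12.8441; wedge = subsidy = 14.
Deadweight loss = ½ × 12.8441 × 14 = €89.91 million.

€89.91 million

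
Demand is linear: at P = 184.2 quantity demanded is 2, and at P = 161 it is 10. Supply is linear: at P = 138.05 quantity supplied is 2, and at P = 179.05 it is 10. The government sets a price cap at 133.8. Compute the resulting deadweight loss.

Demand slope = (161 − 184.2)/(10 − 2) = −2.9, so P = 190 − 2.9Q.
Supply slope = (179.05 − 138.05)/(10 − 2) = 5.125, so P = 127.8 + 5.125Q.
Competitive equilibrium: 190 − 2.9Q = 127.8 + 5.125Q → Q* = 7.7508, P* = 167.5227.
At the ceiling P = 133.8, quantity supplied = (133.8 − 127.8)/5.125 = 1.1707.
Willingness to pay at Q' = 1.1707: 190 − 2.9·1.1707 = 186.605.
ΔQ = 7.7508 − 1.1707 = 6.5801; wedge = 186.605 − 133.8 = 52.805.
Deadweight loss = ½ × 6.5801 × 52.805 = 173.73.

173.73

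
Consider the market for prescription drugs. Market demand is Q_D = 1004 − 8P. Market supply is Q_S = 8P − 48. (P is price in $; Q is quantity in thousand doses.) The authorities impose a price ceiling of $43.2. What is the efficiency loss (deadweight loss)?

$4068.02 thousand

In inverse form: demand P = 125.5 − 0.125Q, supply P = 6 + 0.125Q.
Competitive equilibrium: 125.5 − 0.125Q = 6 + 0.125Q → Q* = 478, P* = 65.75.
At the ceiling P = 43.2, quantity supplied = (43.2 − 6)/0.125 = 297.6.
Willingness to pay at Q' = 297.6: 125.5 − 0.125·297.6 = 88.3.
ΔQ = 478 − 297.6 = 180.4; wedge = 88.3 − 43.2 = 45.1.
The triangle = ½ × 180.4 × 45.1 = $4068.02 thousand.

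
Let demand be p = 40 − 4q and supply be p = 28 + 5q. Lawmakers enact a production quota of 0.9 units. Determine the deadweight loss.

0.845

Competitive equilibrium: 40 − 4q = 28 + 5q → q* = 1.3333, p* = 34.6667.
At q = 0.9: demand price = 40 − 4·0.9 = 36.4; supply price = 28 + 5·0.9 = 32.5.
Δq = 1.3333 − 0.9 = 0.4333; wedge = 36.4 − 32.5 = 3.9.
Deadweight loss = ½ × 0.4333 × 3.9 = 0.845.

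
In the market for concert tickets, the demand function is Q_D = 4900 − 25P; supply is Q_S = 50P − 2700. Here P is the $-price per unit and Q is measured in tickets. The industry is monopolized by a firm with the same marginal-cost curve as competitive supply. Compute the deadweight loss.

In inverse form: demand P = 196 − 0.04Q, supply P = 54 + 0.02Q.
Competitive equilibrium: 196 − 0.04Q = 54 + 0.02Q → Q* = 2366.6667, P* = 101.3333.
Marginal revenue: MR = 196 − 0.08Q. Set MR = MC: 196 − 0.08Q = 54 + 0.02Q → Q_m = 1420.
Price P_m = 196 − 0.04·1420 = 139.2; MC(Q_m) = 54 + 0.02·1420 = 82.4.
Competitive Q* = 2366.6667, so ΔQ = 946.6667; wedge = 139.2 − 82.4 = 56.8.
Welfare loss = ½ × 946.6667 × 56.8 = $26885.33.

$26885.33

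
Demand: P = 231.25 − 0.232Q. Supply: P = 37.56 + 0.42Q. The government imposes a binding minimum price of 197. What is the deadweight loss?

7280.46

Competitive equilibrium: 231.25 − 0.232Q = 37.56 + 0.42Q → Q* = 297.0706, P* = 162.3296.
At the floor P = 197, quantity demanded = (231.25 − 197)/0.232 = 147.6293.
Sellers' marginal cost at Q' = 147.6293: 37.56 + 0.42·147.6293 = 99.5643.
ΔQ = 297.0706 − 147.6293 = 149.4413; wedge = 197 − 99.5643 = 97.4357.
The triangle = ½ × 149.4413 × 97.4357 = 7280.46.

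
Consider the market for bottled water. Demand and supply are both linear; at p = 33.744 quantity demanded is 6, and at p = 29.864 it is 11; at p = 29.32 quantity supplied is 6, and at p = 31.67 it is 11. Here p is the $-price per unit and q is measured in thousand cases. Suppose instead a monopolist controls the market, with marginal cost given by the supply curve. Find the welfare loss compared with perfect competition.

$8.37 thousand

Demand slope = (29.864 − 33.744)/(11 − 6) = −0.776, so p = 38.4 − 0.776q.
Supply slope = (31.67 − 29.32)/(11 − 6) = 0.47, so p = 26.5 + 0.47q.
Competitive equilibrium: 38.4 − 0.776q = 26.5 + 0.47q → q* = 9.5506, p* = 30.9888.
Marginal revenue: MR = 38.4 − 1.552q. Set MR = MC: 38.4 − 1.552q = 26.5 + 0.47q → q_m = 5.8853.
Price p_m = 38.4 − 0.776·5.8853 = 33.833; MC(q_m) = 26.5 + 0.47·5.8853 = 29.2661.
Competitive q* = 9.5506, so Δq = 3.6653; wedge = 33.833 − 29.2661 = 4.5669.
The triangle = ½ × 3.6653 × 4.5669 = $8.37 thousand.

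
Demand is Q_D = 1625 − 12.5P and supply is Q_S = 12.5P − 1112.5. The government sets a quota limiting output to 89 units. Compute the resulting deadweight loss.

2237.805

In inverse form: demand P = 130 − 0.08Q, supply P = 89 + 0.08Q.
Competitive equilibrium: 130 − 0.08Q = 89 + 0.08Q → Q* = 256.25, P* = 109.5.
At Q = 89: demand price = 130 − 0.08·89 = 122.88; supply price = 89 + 0.08·89 = 96.12.
ΔQ = 256.25 − 89 = 167.25; wedge = 122.88 − 96.12 = 26.76.
Welfare loss = ½ × 167.25 × 26.76 = 2237.805.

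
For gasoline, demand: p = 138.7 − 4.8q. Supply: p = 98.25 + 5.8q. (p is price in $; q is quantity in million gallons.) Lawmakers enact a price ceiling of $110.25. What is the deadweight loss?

Competitive equilibrium: 138.7 − 4.8q = 98.25 + 5.8q → q* = 3.816, p* = 120.383.
At the ceiling p = 110.25, quantity supplied = (110.25 − 98.25)/5.8 = 2.069.
Willingness to pay at q' = 2.069: 138.7 − 4.8·2.069 = 128.7688.
Δq = 3.816 − 2.069 = 1.747; wedge = 128.7688 − 110.25 = 18.5188.
Welfare loss = ½ × 1.747 × 18.5188 = $16.18 million.

$16.18 million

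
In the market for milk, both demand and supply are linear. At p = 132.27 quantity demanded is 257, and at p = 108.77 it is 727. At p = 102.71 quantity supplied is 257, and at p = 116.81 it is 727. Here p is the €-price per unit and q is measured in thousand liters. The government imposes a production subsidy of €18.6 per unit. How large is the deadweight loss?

€2162.25 thousand

Demand slope = (108.77 − 132.27)/(727 − 257) = −0.05, so p = 145.12 − 0.05q.
Supply slope = (116.81 − 102.71)/(727 − 257) = 0.03, so p = 95 + 0.03q.
Competitive equilibrium: 145.12 − 0.05q = 95 + 0.03q → q* = 626.5, p* = 113.795.
The subsidy lowers effective supply by 18.6: p = 76.4 + 0.03q.
New quantity: 145.12 − 0.05q = 76.4 + 0.03q → q' = 859.
Overproduction Δq = 859 − 626.5 = 232.5; wedge = subsidy = 18.6.
Welfare loss = ½ × 232.5 × 18.6 = €2162.25 thousand.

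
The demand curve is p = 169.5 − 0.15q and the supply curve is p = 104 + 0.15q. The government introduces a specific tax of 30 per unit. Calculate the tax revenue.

Competitive equilibrium: 169.5 − 0.15q = 104 + 0.15q → q* = 218.3333, p* = 136.75.
With the tax, the buyer price exceeds the seller price by 30: (169.5 − 0.15q) − (104 + 0.15q) = 30 → q' = 118.3333.
Tax revenue = 30 × 118.3333 = 3550.

3550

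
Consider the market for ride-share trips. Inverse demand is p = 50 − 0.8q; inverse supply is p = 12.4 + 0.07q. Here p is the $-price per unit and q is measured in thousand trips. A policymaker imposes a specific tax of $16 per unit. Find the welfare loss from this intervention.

Competitive equilibrium: 50 − 0.8q = 12.4 + 0.07q → q* = 43.2184, p* = 15.4253.
With the tax, the buyer price exceeds the seller price by 16: (50 − 0.8q) − (12.4 + 0.07q) = 16 → q' = 24.8276.
Δq = 43.2184 − 24.8276 = 18.3908; the wedge equals the tax, 16.
DWL = ½ × 18.3908 × 16 = $147.13 thousand.

$147.13 thousand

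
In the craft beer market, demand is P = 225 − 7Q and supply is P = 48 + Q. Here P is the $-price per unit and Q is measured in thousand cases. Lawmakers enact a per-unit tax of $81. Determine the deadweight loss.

Competitive equilibrium: 225 − 7Q = 48 + Q → Q* = 22.125, P* = 70.125.
With the tax, the buyer price exceeds the seller price by 81: (225 − 7Q) − (48 + Q) = 81 → Q' = 12.
ΔQ = 22.125 − 12 = 10.125; the wedge equals the tax, 81.
DWL = ½ × 10.125 × 81 = $410.06 thousand.

$410.06 thousand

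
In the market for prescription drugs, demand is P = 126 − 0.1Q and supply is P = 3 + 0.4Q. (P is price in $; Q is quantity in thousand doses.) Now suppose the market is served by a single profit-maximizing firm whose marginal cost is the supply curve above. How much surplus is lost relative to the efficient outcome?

Competitive equilibrium: 126 − 0.1Q = 3 + 0.4Q → Q* = 246, P* = 101.4.
Marginal revenue: MR = 126 − 0.2Q. Set MR = MC: 126 − 0.2Q = 3 + 0.4Q → Q_m = 205.
Price P_m = 126 − 0.1·205 = 105.5; MC(Q_m) = 3 + 0.4·205 = 85.
Competitive Q* = 246, so ΔQ = 41; wedge = 105.5 − 85 = 20.5.
Welfare loss = ½ × 41 × 20.5 = $420.25 thousand.

$420.25 thousand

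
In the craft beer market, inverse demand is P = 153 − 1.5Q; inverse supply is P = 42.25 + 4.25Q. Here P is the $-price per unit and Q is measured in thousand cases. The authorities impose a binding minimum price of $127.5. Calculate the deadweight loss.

$14.70 thousand

Competitive equilibrium: 153 − 1.5Q = 42.25 + 4.25Q → Q* = 19.2609, P* = 124.1087.
At the floor P = 127.5, quantity demanded = (153 − 127.5)/1.5 = 17.
Sellers' marginal cost at Q' = 17: 42.25 + 4.25·17 = 114.5.
ΔQ = 19.2609 − 17 = 2.2609; wedge = 127.5 − 114.5 = 13.
The triangle = ½ × 2.2609 × 13 = $14.70 thousand.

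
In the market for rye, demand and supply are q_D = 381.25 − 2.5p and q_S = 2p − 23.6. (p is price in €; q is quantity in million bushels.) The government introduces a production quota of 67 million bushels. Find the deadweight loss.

In inverse form: demand p = 152.5 − 0.4q, supply p = 11.8 + 0.5q.
Competitive equilibrium: 152.5 − 0.4q = 11.8 + 0.5q → q* = 156.3333, p* = 89.9667.
At q = 67: demand price = 152.5 − 0.4·67 = 125.7; supply price = 11.8 + 0.5·67 = 45.3.
Δq = 156.3333 − 67 = 89.3333; wedge = 125.7 − 45.3 = 80.4.
DWL = ½ × 89.3333 × 80.4 = €3591.20 million.

€3591.20 million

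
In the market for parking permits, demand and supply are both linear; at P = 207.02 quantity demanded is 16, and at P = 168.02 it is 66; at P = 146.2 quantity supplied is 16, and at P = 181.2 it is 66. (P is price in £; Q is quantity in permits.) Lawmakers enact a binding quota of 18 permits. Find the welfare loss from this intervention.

£1131.01

Demand slope = (168.02 − 207.02)/(66 − 16) = −0.78, so P = 219.5 − 0.78Q.
Supply slope = (181.2 − 146.2)/(66 − 16) = 0.7, so P = 135 + 0.7Q.
Competitive equilibrium: 219.5 − 0.78Q = 135 + 0.7Q → Q* = 57.0946, P* = 174.9662.
At Q = 18: demand price = 219.5 − 0.78·18 = 205.46; supply price = 135 + 0.7·18 = 147.6.
ΔQ = 57.0946 − 18 = 39.0946; wedge = 205.46 − 147.6 = 57.86.
Deadweight loss = ½ × 39.0946 × 57.86 = £1131.01.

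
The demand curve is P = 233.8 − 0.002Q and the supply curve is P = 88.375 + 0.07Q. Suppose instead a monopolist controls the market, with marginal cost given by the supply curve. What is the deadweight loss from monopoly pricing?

107.28

Competitive equilibrium: 233.8 − 0.002Q = 88.375 + 0.07Q → Q* = 2019.7917, P* = 229.7604.
Marginal revenue: MR = 233.8 − 0.004Q. Set MR = MC: 233.8 − 0.004Q = 88.375 + 0.07Q → Q_m = 1965.2027.
Price P_m = 233.8 − 0.002·1965.2027 = 229.8696; MC(Q_m) = 88.375 + 0.07·1965.2027 = 225.9392.
Competitive Q* = 2019.7917, so ΔQ = 54.589; wedge = 229.8696 − 225.9392 = 3.9304.
The triangle = ½ × 54.589 × 3.9304 = 107.28.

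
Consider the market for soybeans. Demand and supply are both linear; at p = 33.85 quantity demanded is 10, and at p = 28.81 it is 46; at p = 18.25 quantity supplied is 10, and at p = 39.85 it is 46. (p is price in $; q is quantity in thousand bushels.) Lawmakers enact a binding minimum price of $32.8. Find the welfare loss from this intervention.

Demand slope = (28.81 − 33.85)/(46 − 10) = −0.14, so p = 35.25 − 0.14q.
Supply slope = (39.85 − 18.25)/(46 − 10) = 0.6, so p = 12.25 + 0.6q.
Competitive equilibrium: 35.25 − 0.14q = 12.25 + 0.6q → q* = 31.08108, p* = 30.89865.
At the floor p = 32.8, quantity demanded = (35.25 − 32.8)/0.14 = 17.5.
Sellers' marginal cost at q' = 17.5: 12.25 + 0.6·17.5 = 22.75.
Δq = 31.08108 − 17.5 = 13.58108; wedge = 32.8 − 22.75 = 10.05.
Deadweight loss = ½ × 13.58108 × 10.05 = $68.24 thousand.

$68.24 thousand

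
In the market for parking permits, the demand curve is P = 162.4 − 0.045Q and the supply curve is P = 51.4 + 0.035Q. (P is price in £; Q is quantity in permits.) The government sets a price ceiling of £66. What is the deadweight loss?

Competitive equilibrium: 162.4 − 0.045Q = 51.4 + 0.035Q → Q* = 1387.5, P* = 99.9625.
At the ceiling P = 66, quantity supplied = (66 − 51.4)/0.035 = 417.14286.
Willingness to pay at Q' = 417.14286: 162.4 − 0.045·417.14286 = 143.62857.
ΔQ = 1387.5 − 417.14286 = 970.35714; wedge = 143.62857 − 66 = 77.62857.
Welfare loss = ½ × 970.35714 × 77.62857 = £37663.72.

£37663.72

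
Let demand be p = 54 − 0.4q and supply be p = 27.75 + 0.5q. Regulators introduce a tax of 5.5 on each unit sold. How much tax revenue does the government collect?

126.81

Competitive equilibrium: 54 − 0.4q = 27.75 + 0.5q → q* = 29.1667, p* = 42.3333.
With the tax, the buyer price exceeds the seller price by 5.5: (54 − 0.4q) − (27.75 + 0.5q) = 5.5 → q' = 23.0556.
Tax revenue = 5.5 × 23.0556 = 126.81.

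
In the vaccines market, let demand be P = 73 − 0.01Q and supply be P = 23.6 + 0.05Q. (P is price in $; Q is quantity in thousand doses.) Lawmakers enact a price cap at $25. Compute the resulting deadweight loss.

$18976.65 thousand

Competitive equilibrium: 73 − 0.01Q = 23.6 + 0.05Q → Q* = 823.3333, P* = 64.7667.
At the ceiling P = 25, quantity supplied = (25 − 23.6)/0.05 = 28.
Willingness to pay at Q' = 28: 73 − 0.01·28 = 72.72.
ΔQ = 823.3333 − 28 = 795.3333; wedge = 72.72 − 25 = 47.72.
Welfare loss = ½ × 795.3333 × 47.72 = $18976.65 thousand.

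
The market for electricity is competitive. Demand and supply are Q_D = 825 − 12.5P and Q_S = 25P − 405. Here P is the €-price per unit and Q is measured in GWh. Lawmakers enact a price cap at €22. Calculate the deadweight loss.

€4374

In inverse form: demand P = 66 − 0.08Q, supply P = 16.2 + 0.04Q.
Competitive equilibrium: 66 − 0.08Q = 16.2 + 0.04Q → Q* = 415, P* = 32.8.
At the ceiling P = 22, quantity supplied = (22 − 16.2)/0.04 = 145.
Willingness to pay at Q' = 145: 66 − 0.08·145 = 54.4.
ΔQ = 415 − 145 = 270; wedge = 54.4 − 22 = 32.4.
Welfare loss = ½ × 270 × 32.4 = €4374.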